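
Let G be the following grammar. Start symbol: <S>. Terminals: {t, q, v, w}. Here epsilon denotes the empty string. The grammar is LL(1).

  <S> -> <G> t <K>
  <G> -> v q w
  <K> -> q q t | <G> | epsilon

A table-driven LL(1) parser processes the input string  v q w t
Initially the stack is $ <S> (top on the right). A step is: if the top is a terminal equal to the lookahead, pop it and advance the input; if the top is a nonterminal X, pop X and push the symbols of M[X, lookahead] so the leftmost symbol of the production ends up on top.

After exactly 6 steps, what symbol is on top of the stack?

step 1: stack=$ <S>  input=v q w t $  — expand <S> -> <G> t <K>
step 2: stack=$ <K> t <G>  input=v q w t $  — expand <G> -> v q w
step 3: stack=$ <K> t w q v  input=v q w t $  — match v
step 4: stack=$ <K> t w q  input=q w t $  — match q
step 5: stack=$ <K> t w  input=w t $  — match w
step 6: stack=$ <K> t  input=t $  — match t
Stack after step 6: $ <K> (top = <K>).

<K>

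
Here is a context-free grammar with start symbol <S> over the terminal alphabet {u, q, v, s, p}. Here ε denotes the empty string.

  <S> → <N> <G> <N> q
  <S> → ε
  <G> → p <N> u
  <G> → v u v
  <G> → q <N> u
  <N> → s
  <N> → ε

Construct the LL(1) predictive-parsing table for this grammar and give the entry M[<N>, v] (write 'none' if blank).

FIRST(<G>) = {p, q, v}
FIRST(<N>) = {ε, s}
FIRST(<S>) = {ε, p, q, s, v}  (via <N> <G> <N> q)
FOLLOW(<S>) includes $ since <S> is the start symbol.
FOLLOW(<N>): in <S>→<N> <G> <N> q (occurrence 1), <N> is followed by <G> <N> q with FIRST {p, q, v}; in <S>→<N> <G> <N> q (occurrence 2), <N> is followed by q with FIRST {q}; in <G>→p <N> u, <N> is followed by u with FIRST {u}; in <G>→q <N> u, <N> is followed by u with FIRST {u}. Thus FOLLOW(<N>) = {p, q, u, v}.
For <N> → s: FIRST(s) = {s}, so it goes in M[<N>, t] for t ∈ {s}.
For <N> → ε: FIRST(ε) = {ε}, so it goes in M[<N>, t] for t ∈ {}; since ε ∈ FIRST, also for every t ∈ FOLLOW(<N>) = {p, q, u, v}.

<N> → ε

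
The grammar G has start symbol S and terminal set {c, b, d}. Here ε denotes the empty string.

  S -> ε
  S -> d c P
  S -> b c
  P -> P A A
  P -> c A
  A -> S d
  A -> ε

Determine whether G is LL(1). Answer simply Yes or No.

No

FIRST(S) = {ε, b, d}
FIRST(P) = {c}
FIRST(A) = {ε, b, d}
FOLLOW(S) = {$, d}
FOLLOW(P) = {$, b, d}
FOLLOW(A) = {$, b, d}
Cell M[A, b] receives both A -> S d and A -> ε — the grammar is not LL(1).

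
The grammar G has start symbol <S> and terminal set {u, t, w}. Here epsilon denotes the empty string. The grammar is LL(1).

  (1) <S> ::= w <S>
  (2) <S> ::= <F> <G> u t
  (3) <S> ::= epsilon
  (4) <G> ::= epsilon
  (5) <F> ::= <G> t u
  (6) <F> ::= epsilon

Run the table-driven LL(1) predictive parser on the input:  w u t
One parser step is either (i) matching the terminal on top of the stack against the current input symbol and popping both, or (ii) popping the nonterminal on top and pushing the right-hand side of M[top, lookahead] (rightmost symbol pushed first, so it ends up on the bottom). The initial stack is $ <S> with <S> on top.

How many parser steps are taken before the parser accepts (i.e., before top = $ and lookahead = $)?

step 1: stack=$ <S>  input=w u t $  — expand <S> ::= w <S>
step 2: stack=$ <S> w  input=w u t $  — match w
step 3: stack=$ <S>  input=u t $  — expand <S> ::= <F> <G> u t
step 4: stack=$ t u <G> <F>  input=u t $  — expand <F> ::= epsilon
step 5: stack=$ t u <G>  input=u t $  — expand <G> ::= epsilon
step 6: stack=$ t u  input=u t $  — match u
step 7: stack=$ t  input=t $  — match t
Accept reached after 7 steps.

7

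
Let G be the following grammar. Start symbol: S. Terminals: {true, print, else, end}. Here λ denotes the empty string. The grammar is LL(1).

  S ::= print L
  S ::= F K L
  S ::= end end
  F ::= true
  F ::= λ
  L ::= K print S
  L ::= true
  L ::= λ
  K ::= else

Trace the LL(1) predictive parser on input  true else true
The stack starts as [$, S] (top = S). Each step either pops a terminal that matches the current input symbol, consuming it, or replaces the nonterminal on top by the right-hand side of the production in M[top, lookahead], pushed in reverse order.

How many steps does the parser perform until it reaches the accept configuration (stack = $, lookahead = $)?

7

step 1: stack=$ S  input=true else true $  — expand S ::= F K L
step 2: stack=$ L K F  input=true else true $  — expand F ::= true
step 3: stack=$ L K true  input=true else true $  — match true
step 4: stack=$ L K  input=else true $  — expand K ::= else
step 5: stack=$ L else  input=else true $  — match else
step 6: stack=$ L  input=true $  — expand L ::= true
step 7: stack=$ true  input=true $  — match true
Accept reached after 7 steps.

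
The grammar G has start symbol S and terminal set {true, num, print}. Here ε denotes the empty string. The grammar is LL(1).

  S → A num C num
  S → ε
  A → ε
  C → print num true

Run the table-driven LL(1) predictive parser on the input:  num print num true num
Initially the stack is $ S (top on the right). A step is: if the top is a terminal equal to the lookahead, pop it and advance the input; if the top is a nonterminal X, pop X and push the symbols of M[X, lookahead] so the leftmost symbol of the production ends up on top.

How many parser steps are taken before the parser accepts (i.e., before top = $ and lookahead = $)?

step 1: stack=$ S  input=num print num true num $  — expand S → A num C num
step 2: stack=$ num C num A  input=num print num true num $  — expand A → ε
step 3: stack=$ num C num  input=num print num true num $  — match num
step 4: stack=$ num C  input=print num true num $  — expand C → print num true
step 5: stack=$ num true num print  input=print num true num $  — match print
step 6: stack=$ num true num  input=num true num $  — match num
step 7: stack=$ num true  input=true num $  — match true
step 8: stack=$ num  input=num $  — match num
Accept reached after 8 steps.

8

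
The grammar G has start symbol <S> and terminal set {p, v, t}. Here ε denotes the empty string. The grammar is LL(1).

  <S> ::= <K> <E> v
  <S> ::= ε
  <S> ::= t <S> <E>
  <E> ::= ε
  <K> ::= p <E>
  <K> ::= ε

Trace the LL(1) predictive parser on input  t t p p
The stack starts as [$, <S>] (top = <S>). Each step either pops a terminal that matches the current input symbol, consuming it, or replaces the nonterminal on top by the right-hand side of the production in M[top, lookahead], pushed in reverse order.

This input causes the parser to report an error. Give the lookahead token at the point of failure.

     Stack                  Input      Action
  1  $ <S>                  t t p p $  expand <S> ::= t <S> <E>
  2  $ <E> <S> t            t t p p $  match t
  3  $ <E> <S>              t p p $    expand <S> ::= t <S> <E>
  4  $ <E> <E> <S> t        t p p $    match t
  5  $ <E> <E> <S>          p p $      expand <S> ::= <K> <E> v
  6  $ <E> <E> v <E> <K>    p p $      expand <K> ::= p <E>
  7  $ <E> <E> v <E> <E> p  p p $      match p
  8  $ <E> <E> v <E> <E>    p $        error: M[<E>, p] is empty

p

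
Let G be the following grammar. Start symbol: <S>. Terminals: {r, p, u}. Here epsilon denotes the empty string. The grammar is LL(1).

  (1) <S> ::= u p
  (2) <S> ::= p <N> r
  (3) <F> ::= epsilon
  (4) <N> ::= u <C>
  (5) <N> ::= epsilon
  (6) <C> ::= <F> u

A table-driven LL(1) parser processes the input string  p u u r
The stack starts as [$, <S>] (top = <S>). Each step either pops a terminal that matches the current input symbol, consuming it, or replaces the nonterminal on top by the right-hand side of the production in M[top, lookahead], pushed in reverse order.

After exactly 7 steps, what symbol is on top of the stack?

step 1: stack=$ <S>  input=p u u r $  — expand <S> ::= p <N> r
step 2: stack=$ r <N> p  input=p u u r $  — match p
step 3: stack=$ r <N>  input=u u r $  — expand <N> ::= u <C>
step 4: stack=$ r <C> u  input=u u r $  — match u
step 5: stack=$ r <C>  input=u r $  — expand <C> ::= <F> u
step 6: stack=$ r u <F>  input=u r $  — expand <F> ::= epsilon
step 7: stack=$ r u  input=u r $  — match u
Stack after step 7: $ r (top = r).

r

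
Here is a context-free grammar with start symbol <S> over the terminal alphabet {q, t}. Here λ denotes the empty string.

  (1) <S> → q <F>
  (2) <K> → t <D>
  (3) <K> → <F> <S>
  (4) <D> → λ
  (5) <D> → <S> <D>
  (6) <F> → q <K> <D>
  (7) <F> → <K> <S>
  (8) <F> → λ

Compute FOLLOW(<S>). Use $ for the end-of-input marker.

FIRST(<S>) = {q}
FIRST(<D>) = {λ, q}  (via <S> <D>)
FIRST(<K>) = {q, t}  (via <F> <S>)
FIRST(<F>) = {λ, q, t}  (via <K> <S>)
FOLLOW(<S>) includes $ since <S> is the start symbol.
FOLLOW(<S>): in <K>→<F> <S>, the suffix after <S> is empty, so FOLLOW(<S>) ⊇ FOLLOW(<K>) = {$, q}; in <D>→<S> <D>, <S> is followed by <D> with FIRST {λ, q}; in <D>→<S> <D>, the suffix after <S> is nullable, so FOLLOW(<S>) ⊇ FOLLOW(<D>) = {$, q}; in <F>→<K> <S>, the suffix after <S> is empty, so FOLLOW(<S>) ⊇ FOLLOW(<F>) = {$, q}. Thus FOLLOW(<S>) = {$, q}.
FOLLOW(<F>): in <S>→q <F>, the suffix after <F> is empty, so FOLLOW(<F>) ⊇ FOLLOW(<S>) = {$, q}; in <K>→<F> <S>, <F> is followed by <S> with FIRST {q}. Thus FOLLOW(<F>) = {$, q}.
FOLLOW(<K>): in <F>→q <K> <D>, <K> is followed by <D> with FIRST {λ, q}; in <F>→q <K> <D>, the suffix after <K> is nullable, so FOLLOW(<K>) ⊇ FOLLOW(<F>) = {$, q}; in <F>→<K> <S>, <K> is followed by <S> with FIRST {q}. Thus FOLLOW(<K>) = {$, q}.
FOLLOW(<D>): in <K>→t <D>, the suffix after <D> is empty, so FOLLOW(<D>) ⊇ FOLLOW(<K>) = {$, q}; in <D>→<S> <D>, the suffix after <D> is empty (adds nothing new); in <F>→q <K> <D>, the suffix after <D> is empty, so FOLLOW(<D>) ⊇ FOLLOW(<F>) = {$, q}. Thus FOLLOW(<D>) = {$, q}.

{$, q}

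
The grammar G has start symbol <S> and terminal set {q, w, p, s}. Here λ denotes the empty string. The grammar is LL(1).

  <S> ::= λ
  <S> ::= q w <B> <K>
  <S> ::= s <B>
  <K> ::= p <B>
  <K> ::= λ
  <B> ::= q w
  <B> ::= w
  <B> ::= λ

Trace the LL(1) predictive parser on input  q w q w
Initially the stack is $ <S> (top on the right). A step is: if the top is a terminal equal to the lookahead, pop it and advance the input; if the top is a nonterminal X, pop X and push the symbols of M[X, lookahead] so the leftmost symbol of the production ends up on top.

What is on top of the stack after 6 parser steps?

<K>

step 1: stack=$ <S>  input=q w q w $  — expand <S> ::= q w <B> <K>
step 2: stack=$ <K> <B> w q  input=q w q w $  — match q
step 3: stack=$ <K> <B> w  input=w q w $  — match w
step 4: stack=$ <K> <B>  input=q w $  — expand <B> ::= q w
step 5: stack=$ <K> w q  input=q w $  — match q
step 6: stack=$ <K> w  input=w $  — match w
Stack after step 6: $ <K> (top = <K>).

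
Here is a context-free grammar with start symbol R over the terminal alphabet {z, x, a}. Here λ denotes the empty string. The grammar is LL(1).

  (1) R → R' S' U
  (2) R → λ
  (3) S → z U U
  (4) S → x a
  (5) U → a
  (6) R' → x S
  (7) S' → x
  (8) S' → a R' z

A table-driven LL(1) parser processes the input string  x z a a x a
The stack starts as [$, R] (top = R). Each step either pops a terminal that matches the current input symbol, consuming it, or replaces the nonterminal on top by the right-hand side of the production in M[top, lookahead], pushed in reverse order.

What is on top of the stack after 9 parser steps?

S'

     Stack         Input          Action
  1  $ R           x z a a x a $  expand R → R' S' U
  2  $ U S' R'     x z a a x a $  expand R' → x S
  3  $ U S' S x    x z a a x a $  match x
  4  $ U S' S      z a a x a $    expand S → z U U
  5  $ U S' U U z  z a a x a $    match z
  6  $ U S' U U    a a x a $      expand U → a
  7  $ U S' U a    a a x a $      match a
  8  $ U S' U      a x a $        expand U → a
  9  $ U S' a      a x a $        match a
Stack after step 9: $ U S' (top = S').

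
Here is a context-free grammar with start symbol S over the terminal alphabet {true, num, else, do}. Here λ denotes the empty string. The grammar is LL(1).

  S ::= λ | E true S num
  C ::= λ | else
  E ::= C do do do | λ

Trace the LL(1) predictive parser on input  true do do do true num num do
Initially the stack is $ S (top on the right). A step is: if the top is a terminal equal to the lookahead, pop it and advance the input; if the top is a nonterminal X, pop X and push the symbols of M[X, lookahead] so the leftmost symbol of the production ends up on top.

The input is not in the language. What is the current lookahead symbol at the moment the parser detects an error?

do

      Stack                        Input                            Action
   1  $ S                          true do do do true num num do $  expand S ::= E true S num
   2  $ num S true E               true do do do true num num do $  expand E ::= λ
   3  $ num S true                 true do do do true num num do $  match true
   4  $ num S                      do do do true num num do $       expand S ::= E true S num
   5  $ num num S true E           do do do true num num do $       expand E ::= C do do do
   6  $ num num S true do do do C  do do do true num num do $       expand C ::= λ
   7  $ num num S true do do do    do do do true num num do $       match do
   8  $ num num S true do do       do do true num num do $          match do
   9  $ num num S true do          do true num num do $             match do
  10  $ num num S true             true num num do $                match true
  11  $ num num S                  num num do $                     expand S ::= λ
  12  $ num num                    num num do $                     match num
  13  $ num                        num do $                         match num
  14  $                            do $                             error: stack empty but input remains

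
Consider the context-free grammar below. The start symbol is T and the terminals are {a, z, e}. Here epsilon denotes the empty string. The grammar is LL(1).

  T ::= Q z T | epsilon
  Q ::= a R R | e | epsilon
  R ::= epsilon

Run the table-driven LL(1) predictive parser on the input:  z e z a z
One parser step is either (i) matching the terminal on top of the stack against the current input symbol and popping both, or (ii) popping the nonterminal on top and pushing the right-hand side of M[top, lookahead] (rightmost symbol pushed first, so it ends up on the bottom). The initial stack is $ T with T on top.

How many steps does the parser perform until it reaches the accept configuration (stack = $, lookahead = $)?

14

      Stack        Input        Action
   1  $ T          z e z a z $  expand T ::= Q z T
   2  $ T z Q      z e z a z $  expand Q ::= epsilon
   3  $ T z        z e z a z $  match z
   4  $ T          e z a z $    expand T ::= Q z T
   5  $ T z Q      e z a z $    expand Q ::= e
   6  $ T z e      e z a z $    match e
   7  $ T z        z a z $      match z
   8  $ T          a z $        expand T ::= Q z T
   9  $ T z Q      a z $        expand Q ::= a R R
  10  $ T z R R a  a z $        match a
  11  $ T z R R    z $          expand R ::= epsilon
  12  $ T z R      z $          expand R ::= epsilon
  13  $ T z        z $          match z
  14  $ T          $            expand T ::= epsilon
Accept reached after 14 steps.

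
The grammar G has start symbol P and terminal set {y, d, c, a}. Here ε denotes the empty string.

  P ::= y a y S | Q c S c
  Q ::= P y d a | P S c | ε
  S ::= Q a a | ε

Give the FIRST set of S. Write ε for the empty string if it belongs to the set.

{ε, a, c, y}

FIRST(P): from P::=y a y S we get {y}; from P::=Q c S c we get {c, y}. So FIRST(P) = {c, y}.
FIRST(Q): from Q::=P y d a we get {c, y}; from Q::=P S c we get {c, y}; from Q::=ε we get {ε}. So FIRST(Q) = {ε, c, y}.
FIRST(S): from S::=Q a a we get {a, c, y}; from S::=ε we get {ε}. So FIRST(S) = {ε, a, c, y}.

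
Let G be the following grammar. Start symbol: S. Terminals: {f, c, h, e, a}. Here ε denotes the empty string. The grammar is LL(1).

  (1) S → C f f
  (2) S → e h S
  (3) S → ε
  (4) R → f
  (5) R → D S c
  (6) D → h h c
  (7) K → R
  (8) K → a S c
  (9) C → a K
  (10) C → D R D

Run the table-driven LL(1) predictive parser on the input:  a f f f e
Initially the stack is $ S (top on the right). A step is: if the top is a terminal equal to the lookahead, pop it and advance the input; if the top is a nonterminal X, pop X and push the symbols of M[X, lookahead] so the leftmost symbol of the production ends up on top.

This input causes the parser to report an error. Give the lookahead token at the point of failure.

step 1: stack=$ S  input=a f f f e $  — expand S → C f f
step 2: stack=$ f f C  input=a f f f e $  — expand C → a K
step 3: stack=$ f f K a  input=a f f f e $  — match a
step 4: stack=$ f f K  input=f f f e $  — expand K → R
step 5: stack=$ f f R  input=f f f e $  — expand R → f
step 6: stack=$ f f f  input=f f f e $  — match f
step 7: stack=$ f f  input=f f e $  — match f
step 8: stack=$ f  input=f e $  — match f
step 9: stack=$  input=e $  — error: stack empty but input remains

e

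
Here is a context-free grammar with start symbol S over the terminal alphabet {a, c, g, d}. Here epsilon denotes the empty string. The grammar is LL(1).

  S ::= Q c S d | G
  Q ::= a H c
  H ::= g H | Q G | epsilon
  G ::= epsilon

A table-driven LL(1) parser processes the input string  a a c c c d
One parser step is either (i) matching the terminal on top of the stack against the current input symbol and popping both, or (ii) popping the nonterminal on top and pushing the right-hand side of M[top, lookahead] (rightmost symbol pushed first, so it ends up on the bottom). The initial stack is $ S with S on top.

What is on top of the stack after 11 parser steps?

S

step 1: stack=$ S  input=a a c c c d $  — expand S ::= Q c S d
step 2: stack=$ d S c Q  input=a a c c c d $  — expand Q ::= a H c
step 3: stack=$ d S c c H a  input=a a c c c d $  — match a
step 4: stack=$ d S c c H  input=a c c c d $  — expand H ::= Q G
step 5: stack=$ d S c c G Q  input=a c c c d $  — expand Q ::= a H c
step 6: stack=$ d S c c G c H a  input=a c c c d $  — match a
step 7: stack=$ d S c c G c H  input=c c c d $  — expand H ::= epsilon
step 8: stack=$ d S c c G c  input=c c c d $  — match c
step 9: stack=$ d S c c G  input=c c d $  — expand G ::= epsilon
step 10: stack=$ d S c c  input=c c d $  — match c
step 11: stack=$ d S c  input=c d $  — match c
Stack after step 11: $ d S (top = S).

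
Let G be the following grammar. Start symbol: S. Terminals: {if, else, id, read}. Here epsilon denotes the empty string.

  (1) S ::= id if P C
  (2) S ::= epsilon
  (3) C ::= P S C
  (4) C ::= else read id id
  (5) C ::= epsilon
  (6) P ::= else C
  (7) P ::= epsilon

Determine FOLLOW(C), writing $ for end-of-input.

{$, else, id}

FIRST(S) = {epsilon, id}
FIRST(P) = {epsilon, else}
FIRST(C) = {epsilon, else, id}  (via P S C)
FOLLOW(S) includes $ since S is the start symbol.
FOLLOW(S): in C::=P S C, S is followed by C with FIRST {epsilon, else, id}; in C::=P S C, the suffix after S is nullable, so FOLLOW(S) ⊇ FOLLOW(C) = {$, else, id}. Thus FOLLOW(S) = {$, else, id}.
FOLLOW(C): in S::=id if P C, the suffix after C is empty, so FOLLOW(C) ⊇ FOLLOW(S) = {$, else, id}; in C::=P S C, the suffix after C is empty (adds nothing new); in P::=else C, the suffix after C is empty, so FOLLOW(C) ⊇ FOLLOW(P) = {$, else, id}. Thus FOLLOW(C) = {$, else, id}.
FOLLOW(P): in S::=id if P C, P is followed by C with FIRST {epsilon, else, id}; in S::=id if P C, the suffix after P is nullable, so FOLLOW(P) ⊇ FOLLOW(S) = {$, else, id}; in C::=P S C, P is followed by S C with FIRST {epsilon, else, id}; in C::=P S C, the suffix after P is nullable, so FOLLOW(P) ⊇ FOLLOW(C) = {$, else, id}. Thus FOLLOW(P) = {$, else, id}.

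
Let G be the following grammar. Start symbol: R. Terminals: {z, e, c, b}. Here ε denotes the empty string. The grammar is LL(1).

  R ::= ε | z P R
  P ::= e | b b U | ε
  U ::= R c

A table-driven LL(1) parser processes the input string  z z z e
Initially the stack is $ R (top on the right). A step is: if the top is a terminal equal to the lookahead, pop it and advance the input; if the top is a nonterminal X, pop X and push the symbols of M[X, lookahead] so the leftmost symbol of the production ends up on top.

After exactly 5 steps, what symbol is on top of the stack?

P

     Stack    Input      Action
  1  $ R      z z z e $  expand R ::= z P R
  2  $ R P z  z z z e $  match z
  3  $ R P    z z e $    expand P ::= ε
  4  $ R      z z e $    expand R ::= z P R
  5  $ R P z  z z e $    match z
Stack after step 5: $ R P (top = P).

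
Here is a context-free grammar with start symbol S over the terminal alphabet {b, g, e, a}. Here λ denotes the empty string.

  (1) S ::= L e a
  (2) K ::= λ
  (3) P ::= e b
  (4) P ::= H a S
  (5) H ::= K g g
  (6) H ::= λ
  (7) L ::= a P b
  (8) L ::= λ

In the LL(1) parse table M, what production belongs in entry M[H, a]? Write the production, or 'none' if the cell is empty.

H ::= λ

FIRST(K) = {λ}
FIRST(L) = {λ, a}
FIRST(S) = {a, e}  (via L e a)
FIRST(H) = {λ, g}  (via K g g)
FIRST(P) = {a, e, g}  (via H a S)
FOLLOW(S) includes $ since S is the start symbol.
FOLLOW(H): in P::=H a S, H is followed by a S with FIRST {a}. Thus FOLLOW(H) = {a}.
For H ::= K g g: FIRST(K g g) = {g}, so it goes in M[H, t] for t ∈ {g}.
For H ::= λ: FIRST(λ) = {λ}, so it goes in M[H, t] for t ∈ {}; since λ ∈ FIRST, also for every t ∈ FOLLOW(H) = {a}.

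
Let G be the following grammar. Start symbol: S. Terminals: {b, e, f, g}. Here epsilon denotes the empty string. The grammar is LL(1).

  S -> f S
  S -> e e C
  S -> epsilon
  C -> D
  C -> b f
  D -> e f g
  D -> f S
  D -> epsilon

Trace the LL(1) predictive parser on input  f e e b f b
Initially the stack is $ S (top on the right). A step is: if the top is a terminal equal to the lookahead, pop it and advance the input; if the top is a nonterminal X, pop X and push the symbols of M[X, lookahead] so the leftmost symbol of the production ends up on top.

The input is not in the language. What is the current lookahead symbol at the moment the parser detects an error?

b

step 1: stack=$ S  input=f e e b f b $  — expand S -> f S
step 2: stack=$ S f  input=f e e b f b $  — match f
step 3: stack=$ S  input=e e b f b $  — expand S -> e e C
step 4: stack=$ C e e  input=e e b f b $  — match e
step 5: stack=$ C e  input=e b f b $  — match e
step 6: stack=$ C  input=b f b $  — expand C -> b f
step 7: stack=$ f b  input=b f b $  — match b
step 8: stack=$ f  input=f b $  — match f
step 9: stack=$  input=b $  — error: stack empty but input remains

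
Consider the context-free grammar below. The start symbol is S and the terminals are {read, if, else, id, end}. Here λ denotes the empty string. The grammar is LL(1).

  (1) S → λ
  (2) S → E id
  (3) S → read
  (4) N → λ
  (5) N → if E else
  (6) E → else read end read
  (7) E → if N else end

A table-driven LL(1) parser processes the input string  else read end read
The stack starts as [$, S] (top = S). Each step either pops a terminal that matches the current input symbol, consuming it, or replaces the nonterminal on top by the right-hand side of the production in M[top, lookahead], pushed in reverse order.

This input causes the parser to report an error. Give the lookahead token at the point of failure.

$

step 1: stack=$ S  input=else read end read $  — expand S → E id
step 2: stack=$ id E  input=else read end read $  — expand E → else read end read
step 3: stack=$ id read end read else  input=else read end read $  — match else
step 4: stack=$ id read end read  input=read end read $  — match read
step 5: stack=$ id read end  input=end read $  — match end
step 6: stack=$ id read  input=read $  — match read
step 7: stack=$ id  input=$  — error: top is terminal id but lookahead is $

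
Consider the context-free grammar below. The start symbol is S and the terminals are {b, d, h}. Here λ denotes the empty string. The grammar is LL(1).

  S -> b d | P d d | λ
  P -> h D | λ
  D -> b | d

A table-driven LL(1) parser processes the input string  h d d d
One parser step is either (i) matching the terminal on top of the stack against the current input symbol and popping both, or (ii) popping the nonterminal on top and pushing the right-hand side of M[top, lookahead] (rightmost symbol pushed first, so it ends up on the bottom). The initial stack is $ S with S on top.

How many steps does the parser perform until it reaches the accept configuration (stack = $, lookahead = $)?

step 1: stack=$ S  input=h d d d $  — expand S -> P d d
step 2: stack=$ d d P  input=h d d d $  — expand P -> h D
step 3: stack=$ d d D h  input=h d d d $  — match h
step 4: stack=$ d d D  input=d d d $  — expand D -> d
step 5: stack=$ d d d  input=d d d $  — match d
step 6: stack=$ d d  input=d d $  — match d
step 7: stack=$ d  input=d $  — match d
Accept reached after 7 steps.

7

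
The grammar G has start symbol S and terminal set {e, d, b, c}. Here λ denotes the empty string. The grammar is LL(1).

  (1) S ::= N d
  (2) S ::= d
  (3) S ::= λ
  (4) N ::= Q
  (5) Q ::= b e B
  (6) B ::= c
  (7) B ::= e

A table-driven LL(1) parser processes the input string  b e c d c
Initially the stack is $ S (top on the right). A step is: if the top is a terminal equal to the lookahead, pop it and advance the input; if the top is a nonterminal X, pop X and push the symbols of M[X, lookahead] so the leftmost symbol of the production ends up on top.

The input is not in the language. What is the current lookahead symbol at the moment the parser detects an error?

     Stack      Input        Action
  1  $ S        b e c d c $  expand S ::= N d
  2  $ d N      b e c d c $  expand N ::= Q
  3  $ d Q      b e c d c $  expand Q ::= b e B
  4  $ d B e b  b e c d c $  match b
  5  $ d B e    e c d c $    match e
  6  $ d B      c d c $      expand B ::= c
  7  $ d c      c d c $      match c
  8  $ d        d c $        match d
  9  $          c $          error: stack empty but input remains

c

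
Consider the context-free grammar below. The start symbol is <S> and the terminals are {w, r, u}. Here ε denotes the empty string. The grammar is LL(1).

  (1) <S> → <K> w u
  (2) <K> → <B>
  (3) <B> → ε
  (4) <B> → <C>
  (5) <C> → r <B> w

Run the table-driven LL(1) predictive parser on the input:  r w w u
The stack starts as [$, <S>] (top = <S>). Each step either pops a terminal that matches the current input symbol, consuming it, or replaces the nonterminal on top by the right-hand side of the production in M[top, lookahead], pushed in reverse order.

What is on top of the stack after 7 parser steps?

w

step 1: stack=$ <S>  input=r w w u $  — expand <S> → <K> w u
step 2: stack=$ u w <K>  input=r w w u $  — expand <K> → <B>
step 3: stack=$ u w <B>  input=r w w u $  — expand <B> → <C>
step 4: stack=$ u w <C>  input=r w w u $  — expand <C> → r <B> w
step 5: stack=$ u w w <B> r  input=r w w u $  — match r
step 6: stack=$ u w w <B>  input=w w u $  — expand <B> → ε
step 7: stack=$ u w w  input=w w u $  — match w
Stack after step 7: $ u w (top = w).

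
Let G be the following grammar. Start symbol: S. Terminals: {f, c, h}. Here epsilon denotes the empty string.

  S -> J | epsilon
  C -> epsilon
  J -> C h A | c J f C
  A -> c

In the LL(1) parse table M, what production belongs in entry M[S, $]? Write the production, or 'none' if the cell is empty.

FIRST(C): from C->epsilon we get {epsilon}. So FIRST(C) = {epsilon}.
FIRST(A): from A->c we get {c}. So FIRST(A) = {c}.
FIRST(J): from J->C h A we get {h}; from J->c J f C we get {c}. So FIRST(J) = {c, h}.
FIRST(S): from S->J we get {c, h}; from S->epsilon we get {epsilon}. So FIRST(S) = {epsilon, c, h}.
FOLLOW(S) includes $ since S is the start symbol.
FOLLOW(S): S appears on no right-hand side. Thus FOLLOW(S) = {$}.
For S -> J: FIRST(J) = {c, h}, so it goes in M[S, t] for t ∈ {c, h}.
For S -> epsilon: FIRST(epsilon) = {epsilon}, so it goes in M[S, t] for t ∈ {}; since epsilon ∈ FIRST, also for every t ∈ FOLLOW(S) = {$}.

S -> epsilon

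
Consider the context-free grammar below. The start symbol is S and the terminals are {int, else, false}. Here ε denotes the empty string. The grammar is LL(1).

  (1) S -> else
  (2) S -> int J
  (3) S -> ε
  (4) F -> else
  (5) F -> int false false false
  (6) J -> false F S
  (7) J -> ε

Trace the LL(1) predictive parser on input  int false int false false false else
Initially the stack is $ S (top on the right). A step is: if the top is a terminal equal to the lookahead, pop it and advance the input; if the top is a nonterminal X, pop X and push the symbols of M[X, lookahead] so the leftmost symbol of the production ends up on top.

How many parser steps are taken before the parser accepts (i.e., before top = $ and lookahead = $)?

step 1: stack=$ S  input=int false int false false false else $  — expand S -> int J
step 2: stack=$ J int  input=int false int false false false else $  — match int
step 3: stack=$ J  input=false int false false false else $  — expand J -> false F S
step 4: stack=$ S F false  input=false int false false false else $  — match false
step 5: stack=$ S F  input=int false false false else $  — expand F -> int false false false
step 6: stack=$ S false false false int  input=int false false false else $  — match int
step 7: stack=$ S false false false  input=false false false else $  — match false
step 8: stack=$ S false false  input=false false else $  — match false
step 9: stack=$ S false  input=false else $  — match false
step 10: stack=$ S  input=else $  — expand S -> else
step 11: stack=$ else  input=else $  — match else
Accept reached after 11 steps.

11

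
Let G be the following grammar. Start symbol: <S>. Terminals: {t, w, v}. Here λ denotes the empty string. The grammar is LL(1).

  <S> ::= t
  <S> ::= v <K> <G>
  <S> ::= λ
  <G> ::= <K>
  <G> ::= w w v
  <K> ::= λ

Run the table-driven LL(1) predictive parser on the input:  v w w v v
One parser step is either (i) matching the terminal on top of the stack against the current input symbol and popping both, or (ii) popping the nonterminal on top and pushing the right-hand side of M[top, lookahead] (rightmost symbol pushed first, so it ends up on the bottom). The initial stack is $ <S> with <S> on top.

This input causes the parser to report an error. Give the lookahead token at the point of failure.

step 1: stack=$ <S>  input=v w w v v $  — expand <S> ::= v <K> <G>
step 2: stack=$ <G> <K> v  input=v w w v v $  — match v
step 3: stack=$ <G> <K>  input=w w v v $  — expand <K> ::= λ
step 4: stack=$ <G>  input=w w v v $  — expand <G> ::= w w v
step 5: stack=$ v w w  input=w w v v $  — match w
step 6: stack=$ v w  input=w v v $  — match w
step 7: stack=$ v  input=v v $  — match v
step 8: stack=$  input=v $  — error: stack empty but input remains

v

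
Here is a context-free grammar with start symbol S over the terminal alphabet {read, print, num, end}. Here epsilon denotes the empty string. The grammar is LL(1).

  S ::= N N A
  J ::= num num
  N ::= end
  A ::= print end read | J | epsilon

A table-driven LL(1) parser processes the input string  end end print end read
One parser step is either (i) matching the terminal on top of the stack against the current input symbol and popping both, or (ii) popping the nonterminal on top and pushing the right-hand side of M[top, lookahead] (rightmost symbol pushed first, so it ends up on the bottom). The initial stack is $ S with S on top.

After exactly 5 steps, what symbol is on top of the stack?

A

     Stack      Input                     Action
  1  $ S        end end print end read $  expand S ::= N N A
  2  $ A N N    end end print end read $  expand N ::= end
  3  $ A N end  end end print end read $  match end
  4  $ A N      end print end read $      expand N ::= end
  5  $ A end    end print end read $      match end
Stack after step 5: $ A (top = A).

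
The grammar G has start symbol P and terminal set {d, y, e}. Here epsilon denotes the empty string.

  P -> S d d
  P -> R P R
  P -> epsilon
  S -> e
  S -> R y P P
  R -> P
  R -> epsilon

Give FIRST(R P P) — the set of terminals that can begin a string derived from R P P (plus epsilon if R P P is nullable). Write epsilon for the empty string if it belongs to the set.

FIRST(P) = {epsilon, e, y}  (via S d d, R P R)
FIRST(R) = {epsilon, e, y}  (via P)
FIRST(S) = {e, y}  (via R y P P)
FIRST(R P P): take FIRST of each symbol in turn, carrying on past any symbol whose FIRST contains epsilon; result {epsilon, e, y}.

{epsilon, e, y}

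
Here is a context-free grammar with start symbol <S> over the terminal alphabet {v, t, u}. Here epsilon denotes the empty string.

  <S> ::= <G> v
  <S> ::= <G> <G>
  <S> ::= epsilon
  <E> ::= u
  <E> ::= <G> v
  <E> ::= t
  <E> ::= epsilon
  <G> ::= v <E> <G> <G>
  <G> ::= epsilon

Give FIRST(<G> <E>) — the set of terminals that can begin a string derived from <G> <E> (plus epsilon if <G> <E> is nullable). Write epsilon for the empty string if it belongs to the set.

{epsilon, t, u, v}

FIRST(<G>): from <G>::=v <E> <G> <G> we get {v}; from <G>::=epsilon we get {epsilon}. So FIRST(<G>) = {epsilon, v}.
FIRST(<S>): from <S>::=<G> v we get {v}; from <S>::=<G> <G> we get {epsilon, v}; from <S>::=epsilon we get {epsilon}. So FIRST(<S>) = {epsilon, v}.
FIRST(<E>): from <E>::=u we get {u}; from <E>::=<G> v we get {v}; from <E>::=t we get {t}; from <E>::=epsilon we get {epsilon}. So FIRST(<E>) = {epsilon, t, u, v}.
FIRST(<G> <E>): take FIRST of each symbol in turn, carrying on past any symbol whose FIRST contains epsilon; result {epsilon, t, u, v}.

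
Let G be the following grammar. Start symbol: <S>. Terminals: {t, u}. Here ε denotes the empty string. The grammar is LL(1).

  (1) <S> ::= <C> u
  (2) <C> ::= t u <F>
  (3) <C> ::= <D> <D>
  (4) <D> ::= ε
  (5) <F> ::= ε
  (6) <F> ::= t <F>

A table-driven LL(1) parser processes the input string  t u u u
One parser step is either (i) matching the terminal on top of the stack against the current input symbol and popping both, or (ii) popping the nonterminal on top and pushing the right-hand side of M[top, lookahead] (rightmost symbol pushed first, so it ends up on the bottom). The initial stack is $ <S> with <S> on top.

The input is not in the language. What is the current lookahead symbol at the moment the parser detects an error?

     Stack        Input      Action
  1  $ <S>        t u u u $  expand <S> ::= <C> u
  2  $ u <C>      t u u u $  expand <C> ::= t u <F>
  3  $ u <F> u t  t u u u $  match t
  4  $ u <F> u    u u u $    match u
  5  $ u <F>      u u $      expand <F> ::= ε
  6  $ u          u u $      match u
  7  $            u $        error: stack empty but input remains

u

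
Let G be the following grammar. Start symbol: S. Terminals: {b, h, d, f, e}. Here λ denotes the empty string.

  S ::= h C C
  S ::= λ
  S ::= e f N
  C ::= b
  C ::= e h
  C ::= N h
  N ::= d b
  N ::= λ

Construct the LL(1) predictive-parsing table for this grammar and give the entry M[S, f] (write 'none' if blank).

none

FIRST(S) = {λ, e, h}
FIRST(N) = {λ, d}
FIRST(C) = {b, d, e, h}  (via N h)
FOLLOW(S) includes $ since S is the start symbol.
FOLLOW(S): S appears on no right-hand side. Thus FOLLOW(S) = {$}.
For S ::= h C C: FIRST(h C C) = {h}, so it goes in M[S, t] for t ∈ {h}.
For S ::= λ: FIRST(λ) = {λ}, so it goes in M[S, t] for t ∈ {}; since λ ∈ FIRST, also for every t ∈ FOLLOW(S) = {$}.
For S ::= e f N: FIRST(e f N) = {e}, so it goes in M[S, t] for t ∈ {e}.
None of these place a production in M[S, f].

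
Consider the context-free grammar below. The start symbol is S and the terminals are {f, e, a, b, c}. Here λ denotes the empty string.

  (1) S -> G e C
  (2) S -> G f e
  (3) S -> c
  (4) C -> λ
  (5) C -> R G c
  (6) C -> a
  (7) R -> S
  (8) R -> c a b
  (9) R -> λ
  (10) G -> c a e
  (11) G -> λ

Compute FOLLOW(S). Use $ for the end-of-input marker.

FIRST(G) = {λ, c}
FIRST(S) = {c, e, f}  (via G e C, G f e)
FIRST(R) = {λ, c, e, f}  (via S)
FIRST(C) = {λ, a, c, e, f}  (via R G c)
FOLLOW(S) includes $ since S is the start symbol.
FOLLOW(R): in C->R G c, R is followed by G c with FIRST {c}. Thus FOLLOW(R) = {c}.
FOLLOW(S): in R->S, the suffix after S is empty, so FOLLOW(S) ⊇ FOLLOW(R) = {c}. Thus FOLLOW(S) = {$, c}.
FOLLOW(C): in S->G e C, the suffix after C is empty, so FOLLOW(C) ⊇ FOLLOW(S) = {$, c}. Thus FOLLOW(C) = {$, c}.
FOLLOW(G): in S->G e C, G is followed by e C with FIRST {e}; in S->G f e, G is followed by f e with FIRST {f}; in C->R G c, G is followed by c with FIRST {c}. Thus FOLLOW(G) = {c, e, f}.

{$, c}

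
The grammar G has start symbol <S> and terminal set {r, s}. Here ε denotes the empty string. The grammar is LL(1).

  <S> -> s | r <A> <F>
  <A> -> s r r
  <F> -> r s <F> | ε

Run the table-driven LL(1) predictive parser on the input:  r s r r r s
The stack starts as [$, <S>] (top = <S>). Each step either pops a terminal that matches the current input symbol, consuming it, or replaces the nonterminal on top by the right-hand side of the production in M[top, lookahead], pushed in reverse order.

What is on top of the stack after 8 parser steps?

s

step 1: stack=$ <S>  input=r s r r r s $  — expand <S> -> r <A> <F>
step 2: stack=$ <F> <A> r  input=r s r r r s $  — match r
step 3: stack=$ <F> <A>  input=s r r r s $  — expand <A> -> s r r
step 4: stack=$ <F> r r s  input=s r r r s $  — match s
step 5: stack=$ <F> r r  input=r r r s $  — match r
step 6: stack=$ <F> r  input=r r s $  — match r
step 7: stack=$ <F>  input=r s $  — expand <F> -> r s <F>
step 8: stack=$ <F> s r  input=r s $  — match r
Stack after step 8: $ <F> s (top = s).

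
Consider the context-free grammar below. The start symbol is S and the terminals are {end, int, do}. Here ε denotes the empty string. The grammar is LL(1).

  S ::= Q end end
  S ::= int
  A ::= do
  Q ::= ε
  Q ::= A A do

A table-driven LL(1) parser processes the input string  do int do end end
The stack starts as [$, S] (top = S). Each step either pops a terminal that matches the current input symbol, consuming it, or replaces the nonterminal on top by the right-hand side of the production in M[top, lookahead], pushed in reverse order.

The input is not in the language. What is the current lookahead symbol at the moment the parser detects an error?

step 1: stack=$ S  input=do int do end end $  — expand S ::= Q end end
step 2: stack=$ end end Q  input=do int do end end $  — expand Q ::= A A do
step 3: stack=$ end end do A A  input=do int do end end $  — expand A ::= do
step 4: stack=$ end end do A do  input=do int do end end $  — match do
step 5: stack=$ end end do A  input=int do end end $  — error: M[A, int] is empty

int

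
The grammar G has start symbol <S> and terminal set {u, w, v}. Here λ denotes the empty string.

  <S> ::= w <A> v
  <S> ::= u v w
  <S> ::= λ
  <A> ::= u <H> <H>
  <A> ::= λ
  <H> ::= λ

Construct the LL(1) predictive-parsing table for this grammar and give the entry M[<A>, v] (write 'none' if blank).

FIRST(<S>): from <S>::=w <A> v we get {w}; from <S>::=u v w we get {u}; from <S>::=λ we get {λ}. So FIRST(<S>) = {λ, u, w}.
FIRST(<A>): from <A>::=u <H> <H> we get {u}; from <A>::=λ we get {λ}. So FIRST(<A>) = {λ, u}.
FIRST(<H>): from <H>::=λ we get {λ}. So FIRST(<H>) = {λ}.
FOLLOW(<S>) includes $ since <S> is the start symbol.
FOLLOW(<A>): in <S>::=w <A> v, <A> is followed by v with FIRST {v}. Thus FOLLOW(<A>) = {v}.
For <A> ::= u <H> <H>: FIRST(u <H> <H>) = {u}, so it goes in M[<A>, t] for t ∈ {u}.
For <A> ::= λ: FIRST(λ) = {λ}, so it goes in M[<A>, t] for t ∈ {}; since λ ∈ FIRST, also for every t ∈ FOLLOW(<A>) = {v}.

<A> ::= λ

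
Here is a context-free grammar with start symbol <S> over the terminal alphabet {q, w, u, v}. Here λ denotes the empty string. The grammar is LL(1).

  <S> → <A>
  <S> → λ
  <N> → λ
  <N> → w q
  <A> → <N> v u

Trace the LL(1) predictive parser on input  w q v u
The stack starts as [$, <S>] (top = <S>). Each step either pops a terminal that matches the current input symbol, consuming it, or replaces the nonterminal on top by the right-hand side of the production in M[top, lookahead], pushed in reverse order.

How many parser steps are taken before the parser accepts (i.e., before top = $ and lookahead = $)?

     Stack      Input      Action
  1  $ <S>      w q v u $  expand <S> → <A>
  2  $ <A>      w q v u $  expand <A> → <N> v u
  3  $ u v <N>  w q v u $  expand <N> → w q
  4  $ u v q w  w q v u $  match w
  5  $ u v q    q v u $    match q
  6  $ u v      v u $      match v
  7  $ u        u $        match u
Accept reached after 7 steps.

7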